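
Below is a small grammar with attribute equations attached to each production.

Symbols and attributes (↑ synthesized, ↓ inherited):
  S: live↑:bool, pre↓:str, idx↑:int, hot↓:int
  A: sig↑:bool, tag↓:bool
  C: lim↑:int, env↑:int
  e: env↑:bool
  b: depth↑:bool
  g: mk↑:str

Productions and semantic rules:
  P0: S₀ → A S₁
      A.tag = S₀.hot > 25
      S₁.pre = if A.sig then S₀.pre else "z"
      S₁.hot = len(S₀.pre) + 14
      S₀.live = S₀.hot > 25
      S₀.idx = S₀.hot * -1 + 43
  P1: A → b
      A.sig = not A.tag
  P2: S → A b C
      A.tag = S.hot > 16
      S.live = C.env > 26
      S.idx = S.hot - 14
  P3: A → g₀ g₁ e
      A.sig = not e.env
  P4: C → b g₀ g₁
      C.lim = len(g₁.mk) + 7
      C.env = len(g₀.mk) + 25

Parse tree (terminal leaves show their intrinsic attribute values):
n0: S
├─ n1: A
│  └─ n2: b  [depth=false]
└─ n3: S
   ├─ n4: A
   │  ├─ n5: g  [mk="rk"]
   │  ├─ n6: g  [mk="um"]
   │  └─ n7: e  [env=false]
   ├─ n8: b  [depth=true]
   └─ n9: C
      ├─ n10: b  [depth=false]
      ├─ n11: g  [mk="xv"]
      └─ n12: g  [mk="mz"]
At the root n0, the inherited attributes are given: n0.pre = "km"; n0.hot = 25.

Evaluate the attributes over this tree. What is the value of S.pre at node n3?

1. n0.pre = "km"  [given at root]
2. n0.hot = 25  [given at root]
3. n1.tag = false  [S₀.hot > 25]
4. n2.depth = false  [terminal]
5. n1.sig = true  [not A.tag]
6. n3.pre = "km"  [if A.sig then S₀.pre else "z"]
7. n3.hot = 16  [len(S₀.pre) + 14]
8. n4.tag = false  [S.hot > 16]
9. n5.mk = "rk"  [terminal]
10. n6.mk = "um"  [terminal]
11. n7.env = false  [terminal]
12. n4.sig = true  [not e.env]
13. n8.depth = true  [terminal]
14. n10.depth = false  [terminal]
15. n11.mk = "xv"  [terminal]
16. n12.mk = "mz"  [terminal]
17. n9.lim = 9  [len(g₁.mk) + 7]
18. n9.env = 27  [len(g₀.mk) + 25]
19. n3.live = true  [C.env > 26]
20. n3.idx = 2  [S.hot - 14]
21. n0.live = false  [S₀.hot > 25]
22. n0.idx = 18  [S₀.hot * -1 + 43]

"km"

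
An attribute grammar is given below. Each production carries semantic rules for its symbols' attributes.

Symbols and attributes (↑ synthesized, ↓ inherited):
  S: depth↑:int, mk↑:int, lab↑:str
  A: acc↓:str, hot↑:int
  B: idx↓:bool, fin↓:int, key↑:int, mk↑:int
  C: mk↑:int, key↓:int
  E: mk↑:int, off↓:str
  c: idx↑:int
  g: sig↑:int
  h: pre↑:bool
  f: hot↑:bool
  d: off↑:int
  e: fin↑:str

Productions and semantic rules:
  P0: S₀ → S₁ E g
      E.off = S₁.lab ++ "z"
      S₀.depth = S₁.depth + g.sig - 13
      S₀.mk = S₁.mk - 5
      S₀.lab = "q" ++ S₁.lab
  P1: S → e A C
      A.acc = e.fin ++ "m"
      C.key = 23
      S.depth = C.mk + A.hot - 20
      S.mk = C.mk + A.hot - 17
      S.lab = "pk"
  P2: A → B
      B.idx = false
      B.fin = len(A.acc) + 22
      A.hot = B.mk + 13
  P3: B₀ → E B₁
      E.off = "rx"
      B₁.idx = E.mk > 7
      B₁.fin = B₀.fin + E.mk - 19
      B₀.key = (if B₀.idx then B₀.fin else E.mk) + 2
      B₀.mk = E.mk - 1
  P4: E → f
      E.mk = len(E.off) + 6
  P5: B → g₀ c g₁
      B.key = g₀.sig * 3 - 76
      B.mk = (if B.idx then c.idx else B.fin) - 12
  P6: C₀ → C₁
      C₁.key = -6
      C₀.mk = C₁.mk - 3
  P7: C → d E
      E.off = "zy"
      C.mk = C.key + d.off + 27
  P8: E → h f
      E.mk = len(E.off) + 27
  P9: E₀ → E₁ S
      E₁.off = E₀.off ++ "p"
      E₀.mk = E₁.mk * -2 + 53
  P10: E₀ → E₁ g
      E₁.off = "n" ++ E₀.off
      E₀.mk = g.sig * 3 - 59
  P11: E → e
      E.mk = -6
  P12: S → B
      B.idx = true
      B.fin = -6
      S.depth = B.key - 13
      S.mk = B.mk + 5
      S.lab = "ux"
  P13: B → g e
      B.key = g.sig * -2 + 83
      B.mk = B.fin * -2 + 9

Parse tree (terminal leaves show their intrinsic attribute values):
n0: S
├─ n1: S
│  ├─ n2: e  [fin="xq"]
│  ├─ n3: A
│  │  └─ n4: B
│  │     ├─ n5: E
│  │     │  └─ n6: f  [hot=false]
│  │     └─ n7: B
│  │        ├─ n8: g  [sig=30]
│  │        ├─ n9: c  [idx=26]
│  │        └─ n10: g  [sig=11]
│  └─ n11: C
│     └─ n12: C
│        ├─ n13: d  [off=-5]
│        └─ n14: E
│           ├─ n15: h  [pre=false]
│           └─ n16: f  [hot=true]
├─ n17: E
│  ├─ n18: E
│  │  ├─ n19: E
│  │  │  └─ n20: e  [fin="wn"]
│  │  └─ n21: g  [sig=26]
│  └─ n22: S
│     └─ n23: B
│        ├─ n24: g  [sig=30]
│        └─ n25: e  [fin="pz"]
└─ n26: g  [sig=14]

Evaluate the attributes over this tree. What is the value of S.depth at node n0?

14

1. n2.fin = "xq"  [terminal]
2. n3.acc = "xqm"  [e.fin ++ "m"]
3. n4.idx = false  [false]
4. n4.fin = 25  [len(A.acc) + 22]
5. n5.off = "rx"  ["rx"]
6. n6.hot = false  [terminal]
7. n5.mk = 8  [len(E.off) + 6]
8. n7.idx = true  [E.mk > 7]
9. n7.fin = 14  [B₀.fin + E.mk - 19]
10. n8.sig = 30  [terminal]
11. n9.idx = 26  [terminal]
12. n10.sig = 11  [terminal]
13. n7.key = 14  [g₀.sig * 3 - 76]
14. n7.mk = 14  [(if B.idx then c.idx else B.fin) - 12]
15. n4.key = 10  [(if B₀.idx then B₀.fin else E.mk) + 2]
16. n4.mk = 7  [E.mk - 1]
17. n3.hot = 20  [B.mk + 13]
18. n11.key = 23  [23]
19. n12.key = -6  [-6]
20. n13.off = -5  [terminal]
21. n14.off = "zy"  ["zy"]
22. n15.pre = false  [terminal]
23. n16.hot = true  [terminal]
24. n14.mk = 29  [len(E.off) + 27]
25. n12.mk = 16  [C.key + d.off + 27]
26. n11.mk = 13  [C₁.mk - 3]
27. n1.depth = 13  [C.mk + A.hot - 20]
28. n1.mk = 16  [C.mk + A.hot - 17]
29. n1.lab = "pk"  ["pk"]
30. n17.off = "pkz"  [S₁.lab ++ "z"]
31. n18.off = "pkzp"  [E₀.off ++ "p"]
32. n19.off = "npkzp"  ["n" ++ E₀.off]
33. n20.fin = "wn"  [terminal]
34. n19.mk = -6  [-6]
35. n21.sig = 26  [terminal]
36. n18.mk = 19  [g.sig * 3 - 59]
37. n23.idx = true  [true]
38. n23.fin = -6  [-6]
39. n24.sig = 30  [terminal]
40. n25.fin = "pz"  [terminal]
41. n23.key = 23  [g.sig * -2 + 83]
42. n23.mk = 21  [B.fin * -2 + 9]
43. n22.depth = 10  [B.key - 13]
44. n22.mk = 26  [B.mk + 5]
45. n22.lab = "ux"  ["ux"]
46. n17.mk = 15  [E₁.mk * -2 + 53]
47. n26.sig = 14  [terminal]
48. n0.depth = 14  [S₁.depth + g.sig - 13]
49. n0.mk = 11  [S₁.mk - 5]
50. n0.lab = "qpk"  ["q" ++ S₁.lab]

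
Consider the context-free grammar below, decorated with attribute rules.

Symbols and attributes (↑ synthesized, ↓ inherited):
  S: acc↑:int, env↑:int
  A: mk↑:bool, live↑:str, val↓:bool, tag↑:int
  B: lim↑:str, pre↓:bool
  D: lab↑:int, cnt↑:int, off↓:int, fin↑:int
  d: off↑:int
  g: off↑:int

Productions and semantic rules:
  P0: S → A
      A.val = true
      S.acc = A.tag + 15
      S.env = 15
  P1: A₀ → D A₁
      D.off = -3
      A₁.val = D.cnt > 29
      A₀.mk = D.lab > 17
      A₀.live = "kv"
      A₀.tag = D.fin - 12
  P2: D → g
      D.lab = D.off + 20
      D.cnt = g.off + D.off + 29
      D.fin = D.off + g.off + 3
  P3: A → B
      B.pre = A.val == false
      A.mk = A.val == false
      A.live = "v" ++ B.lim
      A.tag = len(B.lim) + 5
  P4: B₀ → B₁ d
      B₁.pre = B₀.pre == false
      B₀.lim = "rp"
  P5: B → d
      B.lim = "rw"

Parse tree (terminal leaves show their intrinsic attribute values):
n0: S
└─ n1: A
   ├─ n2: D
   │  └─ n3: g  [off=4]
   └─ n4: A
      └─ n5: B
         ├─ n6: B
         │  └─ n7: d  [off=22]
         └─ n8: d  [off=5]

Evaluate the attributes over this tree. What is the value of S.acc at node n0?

1. n1.val = true  [true]
2. n2.off = -3  [-3]
3. n3.off = 4  [terminal]
4. n2.lab = 17  [D.off + 20]
5. n2.cnt = 30  [g.off + D.off + 29]
6. n2.fin = 4  [D.off + g.off + 3]
7. n4.val = true  [D.cnt > 29]
8. n5.pre = false  [A.val == false]
9. n6.pre = true  [B₀.pre == false]
10. n7.off = 22  [terminal]
11. n6.lim = "rw"  ["rw"]
12. n8.off = 5  [terminal]
13. n5.lim = "rp"  ["rp"]
14. n4.mk = false  [A.val == false]
15. n4.live = "vrp"  ["v" ++ B.lim]
16. n4.tag = 7  [len(B.lim) + 5]
17. n1.mk = false  [D.lab > 17]
18. n1.live = "kv"  ["kv"]
19. n1.tag = -8  [D.fin - 12]
20. n0.acc = 7  [A.tag + 15]
21. n0.env = 15  [15]

7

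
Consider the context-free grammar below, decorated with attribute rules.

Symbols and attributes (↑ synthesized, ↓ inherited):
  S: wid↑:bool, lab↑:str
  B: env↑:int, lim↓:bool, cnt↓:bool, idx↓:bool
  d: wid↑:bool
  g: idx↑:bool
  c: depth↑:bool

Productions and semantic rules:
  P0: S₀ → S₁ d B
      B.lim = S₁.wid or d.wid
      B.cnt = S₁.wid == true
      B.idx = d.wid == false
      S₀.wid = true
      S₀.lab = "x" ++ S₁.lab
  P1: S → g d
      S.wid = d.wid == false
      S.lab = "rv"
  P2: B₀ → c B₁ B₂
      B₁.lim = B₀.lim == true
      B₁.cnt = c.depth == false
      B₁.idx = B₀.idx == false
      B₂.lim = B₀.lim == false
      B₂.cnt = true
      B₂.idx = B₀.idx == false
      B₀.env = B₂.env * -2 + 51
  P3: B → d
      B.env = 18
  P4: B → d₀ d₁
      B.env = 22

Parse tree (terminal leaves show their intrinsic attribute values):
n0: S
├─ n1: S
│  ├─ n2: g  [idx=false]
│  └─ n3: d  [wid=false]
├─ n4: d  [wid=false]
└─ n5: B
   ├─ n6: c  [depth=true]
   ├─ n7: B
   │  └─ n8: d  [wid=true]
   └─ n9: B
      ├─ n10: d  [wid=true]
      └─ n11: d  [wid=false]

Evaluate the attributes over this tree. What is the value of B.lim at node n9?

false

1. n2.idx = false  [terminal]
2. n3.wid = false  [terminal]
3. n1.wid = true  [d.wid == false]
4. n1.lab = "rv"  ["rv"]
5. n4.wid = false  [terminal]
6. n5.lim = true  [S₁.wid or d.wid]
7. n5.cnt = true  [S₁.wid == true]
8. n5.idx = true  [d.wid == false]
9. n6.depth = true  [terminal]
10. n7.lim = true  [B₀.lim == true]
11. n7.cnt = false  [c.depth == false]
12. n7.idx = false  [B₀.idx == false]
13. n8.wid = true  [terminal]
14. n7.env = 18  [18]
15. n9.lim = false  [B₀.lim == false]
16. n9.cnt = true  [true]
17. n9.idx = false  [B₀.idx == false]
18. n10.wid = true  [terminal]
19. n11.wid = false  [terminal]
20. n9.env = 22  [22]
21. n5.env = 7  [B₂.env * -2 + 51]
22. n0.wid = true  [true]
23. n0.lab = "xrv"  ["x" ++ S₁.lab]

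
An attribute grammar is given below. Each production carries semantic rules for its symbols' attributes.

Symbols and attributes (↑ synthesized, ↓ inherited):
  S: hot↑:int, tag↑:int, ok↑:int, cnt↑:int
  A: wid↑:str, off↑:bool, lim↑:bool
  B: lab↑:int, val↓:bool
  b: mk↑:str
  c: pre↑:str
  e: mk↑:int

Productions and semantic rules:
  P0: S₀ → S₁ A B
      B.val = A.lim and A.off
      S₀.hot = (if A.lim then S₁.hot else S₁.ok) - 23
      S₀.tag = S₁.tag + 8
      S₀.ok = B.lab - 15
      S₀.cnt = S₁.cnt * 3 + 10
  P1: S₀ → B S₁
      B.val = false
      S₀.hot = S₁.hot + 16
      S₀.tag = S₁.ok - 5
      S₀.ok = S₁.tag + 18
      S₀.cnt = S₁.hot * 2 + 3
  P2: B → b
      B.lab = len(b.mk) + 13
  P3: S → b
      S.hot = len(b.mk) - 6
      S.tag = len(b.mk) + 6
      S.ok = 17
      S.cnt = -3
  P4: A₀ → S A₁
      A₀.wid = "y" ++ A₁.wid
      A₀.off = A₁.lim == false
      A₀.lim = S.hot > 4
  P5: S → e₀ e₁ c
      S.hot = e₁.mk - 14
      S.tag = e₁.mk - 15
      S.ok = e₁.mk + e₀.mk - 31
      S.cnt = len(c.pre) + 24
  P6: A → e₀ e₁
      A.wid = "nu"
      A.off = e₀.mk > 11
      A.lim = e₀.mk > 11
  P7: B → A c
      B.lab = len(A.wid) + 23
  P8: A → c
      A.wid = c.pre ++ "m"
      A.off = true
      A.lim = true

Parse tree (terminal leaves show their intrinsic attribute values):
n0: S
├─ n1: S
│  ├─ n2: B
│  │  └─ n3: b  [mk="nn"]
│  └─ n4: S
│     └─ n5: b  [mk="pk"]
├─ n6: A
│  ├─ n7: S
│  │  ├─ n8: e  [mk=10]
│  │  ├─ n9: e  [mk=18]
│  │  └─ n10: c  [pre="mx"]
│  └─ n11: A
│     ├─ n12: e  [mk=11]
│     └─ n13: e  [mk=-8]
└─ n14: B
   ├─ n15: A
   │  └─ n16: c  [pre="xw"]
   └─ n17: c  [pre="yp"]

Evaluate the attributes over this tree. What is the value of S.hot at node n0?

3

1. n2.val = false  [false]
2. n3.mk = "nn"  [terminal]
3. n2.lab = 15  [len(b.mk) + 13]
4. n5.mk = "pk"  [terminal]
5. n4.hot = -4  [len(b.mk) - 6]
6. n4.tag = 8  [len(b.mk) + 6]
7. n4.ok = 17  [17]
8. n4.cnt = -3  [-3]
9. n1.hot = 12  [S₁.hot + 16]
10. n1.tag = 12  [S₁.ok - 5]
11. n1.ok = 26  [S₁.tag + 18]
12. n1.cnt = -5  [S₁.hot * 2 + 3]
13. n8.mk = 10  [terminal]
14. n9.mk = 18  [terminal]
15. n10.pre = "mx"  [terminal]
16. n7.hot = 4  [e₁.mk - 14]
17. n7.tag = 3  [e₁.mk - 15]
18. n7.ok = -3  [e₁.mk + e₀.mk - 31]
19. n7.cnt = 26  [len(c.pre) + 24]
20. n12.mk = 11  [terminal]
21. n13.mk = -8  [terminal]
22. n11.wid = "nu"  ["nu"]
23. n11.off = false  [e₀.mk > 11]
24. n11.lim = false  [e₀.mk > 11]
25. n6.wid = "ynu"  ["y" ++ A₁.wid]
26. n6.off = true  [A₁.lim == false]
27. n6.lim = false  [S.hot > 4]
28. n14.val = false  [A.lim and A.off]
29. n16.pre = "xw"  [terminal]
30. n15.wid = "xwm"  [c.pre ++ "m"]
31. n15.off = true  [true]
32. n15.lim = true  [true]
33. n17.pre = "yp"  [terminal]
34. n14.lab = 26  [len(A.wid) + 23]
35. n0.hot = 3  [(if A.lim then S₁.hot else S₁.ok) - 23]
36. n0.tag = 20  [S₁.tag + 8]
37. n0.ok = 11  [B.lab - 15]
38. n0.cnt = -5  [S₁.cnt * 3 + 10]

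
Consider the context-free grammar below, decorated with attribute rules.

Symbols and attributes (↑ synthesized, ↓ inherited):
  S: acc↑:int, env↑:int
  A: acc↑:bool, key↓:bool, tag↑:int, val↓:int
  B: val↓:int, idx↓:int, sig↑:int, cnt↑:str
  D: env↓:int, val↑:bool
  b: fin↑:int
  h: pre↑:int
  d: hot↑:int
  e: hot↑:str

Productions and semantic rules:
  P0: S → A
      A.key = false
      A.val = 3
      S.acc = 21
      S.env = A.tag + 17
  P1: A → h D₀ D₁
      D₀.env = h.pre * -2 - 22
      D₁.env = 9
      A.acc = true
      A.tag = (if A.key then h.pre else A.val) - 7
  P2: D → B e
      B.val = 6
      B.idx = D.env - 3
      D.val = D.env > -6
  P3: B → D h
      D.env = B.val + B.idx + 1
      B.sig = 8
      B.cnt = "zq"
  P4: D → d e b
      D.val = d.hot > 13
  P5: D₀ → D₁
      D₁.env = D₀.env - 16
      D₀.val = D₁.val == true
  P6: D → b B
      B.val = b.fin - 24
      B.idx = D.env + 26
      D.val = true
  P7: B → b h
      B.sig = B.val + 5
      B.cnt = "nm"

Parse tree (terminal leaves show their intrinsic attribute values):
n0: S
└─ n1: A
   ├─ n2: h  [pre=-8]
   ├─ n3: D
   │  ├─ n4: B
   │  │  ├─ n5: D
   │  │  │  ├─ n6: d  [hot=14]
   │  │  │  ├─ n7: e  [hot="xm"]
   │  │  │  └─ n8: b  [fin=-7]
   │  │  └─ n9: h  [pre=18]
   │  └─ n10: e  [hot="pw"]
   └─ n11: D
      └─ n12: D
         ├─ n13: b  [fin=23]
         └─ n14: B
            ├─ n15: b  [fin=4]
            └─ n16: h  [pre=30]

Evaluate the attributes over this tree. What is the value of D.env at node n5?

1. n1.key = false  [false]
2. n1.val = 3  [3]
3. n2.pre = -8  [terminal]
4. n3.env = -6  [h.pre * -2 - 22]
5. n4.val = 6  [6]
6. n4.idx = -9  [D.env - 3]
7. n5.env = -2  [B.val + B.idx + 1]
8. n6.hot = 14  [terminal]
9. n7.hot = "xm"  [terminal]
10. n8.fin = -7  [terminal]
11. n5.val = true  [d.hot > 13]
12. n9.pre = 18  [terminal]
13. n4.sig = 8  [8]
14. n4.cnt = "zq"  ["zq"]
15. n10.hot = "pw"  [terminal]
16. n3.val = false  [D.env > -6]
17. n11.env = 9  [9]
18. n12.env = -7  [D₀.env - 16]
19. n13.fin = 23  [terminal]
20. n14.val = -1  [b.fin - 24]
21. n14.idx = 19  [D.env + 26]
22. n15.fin = 4  [terminal]
23. n16.pre = 30  [terminal]
24. n14.sig = 4  [B.val + 5]
25. n14.cnt = "nm"  ["nm"]
26. n12.val = true  [true]
27. n11.val = true  [D₁.val == true]
28. n1.acc = true  [true]
29. n1.tag = -4  [(if A.key then h.pre else A.val) - 7]
30. n0.acc = 21  [21]
31. n0.env = 13  [A.tag + 17]

-2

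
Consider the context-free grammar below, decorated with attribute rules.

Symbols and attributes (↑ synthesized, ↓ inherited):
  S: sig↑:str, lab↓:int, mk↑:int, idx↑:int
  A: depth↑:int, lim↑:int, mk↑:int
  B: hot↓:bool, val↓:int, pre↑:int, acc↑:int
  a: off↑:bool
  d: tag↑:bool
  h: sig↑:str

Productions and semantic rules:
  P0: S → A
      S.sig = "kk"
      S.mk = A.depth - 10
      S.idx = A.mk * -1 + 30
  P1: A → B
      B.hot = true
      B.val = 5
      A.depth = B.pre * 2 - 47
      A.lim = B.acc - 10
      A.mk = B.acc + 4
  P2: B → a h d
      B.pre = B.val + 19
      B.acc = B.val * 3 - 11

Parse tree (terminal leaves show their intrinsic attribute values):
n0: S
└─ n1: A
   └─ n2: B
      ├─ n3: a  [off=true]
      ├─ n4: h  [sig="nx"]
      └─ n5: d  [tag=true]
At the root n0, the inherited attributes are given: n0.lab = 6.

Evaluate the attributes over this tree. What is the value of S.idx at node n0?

22

1. n0.lab = 6  [given at root]
2. n2.hot = true  [true]
3. n2.val = 5  [5]
4. n3.off = true  [terminal]
5. n4.sig = "nx"  [terminal]
6. n5.tag = true  [terminal]
7. n2.pre = 24  [B.val + 19]
8. n2.acc = 4  [B.val * 3 - 11]
9. n1.depth = 1  [B.pre * 2 - 47]
10. n1.lim = -6  [B.acc - 10]
11. n1.mk = 8  [B.acc + 4]
12. n0.sig = "kk"  ["kk"]
13. n0.mk = -9  [A.depth - 10]
14. n0.idx = 22  [A.mk * -1 + 30]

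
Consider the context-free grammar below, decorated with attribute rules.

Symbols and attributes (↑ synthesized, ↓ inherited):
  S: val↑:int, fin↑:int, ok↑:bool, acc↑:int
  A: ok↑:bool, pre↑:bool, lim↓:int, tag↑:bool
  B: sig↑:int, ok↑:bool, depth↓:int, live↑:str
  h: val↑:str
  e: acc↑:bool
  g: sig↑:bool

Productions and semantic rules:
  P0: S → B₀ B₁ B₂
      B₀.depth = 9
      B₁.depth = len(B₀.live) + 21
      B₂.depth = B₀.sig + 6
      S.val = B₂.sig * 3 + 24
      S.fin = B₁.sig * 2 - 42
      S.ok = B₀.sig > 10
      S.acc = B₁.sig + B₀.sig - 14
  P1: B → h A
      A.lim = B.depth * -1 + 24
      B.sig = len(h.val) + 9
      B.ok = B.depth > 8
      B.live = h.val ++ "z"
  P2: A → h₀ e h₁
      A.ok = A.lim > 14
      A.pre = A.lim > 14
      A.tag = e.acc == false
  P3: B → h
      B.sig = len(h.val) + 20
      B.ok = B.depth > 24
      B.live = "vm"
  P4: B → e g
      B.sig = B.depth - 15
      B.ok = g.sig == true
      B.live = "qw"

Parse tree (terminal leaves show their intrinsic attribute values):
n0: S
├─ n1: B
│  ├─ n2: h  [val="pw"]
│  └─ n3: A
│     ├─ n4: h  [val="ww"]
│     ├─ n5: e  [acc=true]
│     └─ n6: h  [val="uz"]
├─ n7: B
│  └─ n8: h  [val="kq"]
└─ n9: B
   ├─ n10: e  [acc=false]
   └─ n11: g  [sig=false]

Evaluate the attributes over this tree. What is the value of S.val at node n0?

30

1. n1.depth = 9  [9]
2. n2.val = "pw"  [terminal]
3. n3.lim = 15  [B.depth * -1 + 24]
4. n4.val = "ww"  [terminal]
5. n5.acc = true  [terminal]
6. n6.val = "uz"  [terminal]
7. n3.ok = true  [A.lim > 14]
8. n3.pre = true  [A.lim > 14]
9. n3.tag = false  [e.acc == false]
10. n1.sig = 11  [len(h.val) + 9]
11. n1.ok = true  [B.depth > 8]
12. n1.live = "pwz"  [h.val ++ "z"]
13. n7.depth = 24  [len(B₀.live) + 21]
14. n8.val = "kq"  [terminal]
15. n7.sig = 22  [len(h.val) + 20]
16. n7.ok = false  [B.depth > 24]
17. n7.live = "vm"  ["vm"]
18. n9.depth = 17  [B₀.sig + 6]
19. n10.acc = false  [terminal]
20. n11.sig = false  [terminal]
21. n9.sig = 2  [B.depth - 15]
22. n9.ok = false  [g.sig == true]
23. n9.live = "qw"  ["qw"]
24. n0.val = 30  [B₂.sig * 3 + 24]
25. n0.fin = 2  [B₁.sig * 2 - 42]
26. n0.ok = true  [B₀.sig > 10]
27. n0.acc = 19  [B₁.sig + B₀.sig - 14]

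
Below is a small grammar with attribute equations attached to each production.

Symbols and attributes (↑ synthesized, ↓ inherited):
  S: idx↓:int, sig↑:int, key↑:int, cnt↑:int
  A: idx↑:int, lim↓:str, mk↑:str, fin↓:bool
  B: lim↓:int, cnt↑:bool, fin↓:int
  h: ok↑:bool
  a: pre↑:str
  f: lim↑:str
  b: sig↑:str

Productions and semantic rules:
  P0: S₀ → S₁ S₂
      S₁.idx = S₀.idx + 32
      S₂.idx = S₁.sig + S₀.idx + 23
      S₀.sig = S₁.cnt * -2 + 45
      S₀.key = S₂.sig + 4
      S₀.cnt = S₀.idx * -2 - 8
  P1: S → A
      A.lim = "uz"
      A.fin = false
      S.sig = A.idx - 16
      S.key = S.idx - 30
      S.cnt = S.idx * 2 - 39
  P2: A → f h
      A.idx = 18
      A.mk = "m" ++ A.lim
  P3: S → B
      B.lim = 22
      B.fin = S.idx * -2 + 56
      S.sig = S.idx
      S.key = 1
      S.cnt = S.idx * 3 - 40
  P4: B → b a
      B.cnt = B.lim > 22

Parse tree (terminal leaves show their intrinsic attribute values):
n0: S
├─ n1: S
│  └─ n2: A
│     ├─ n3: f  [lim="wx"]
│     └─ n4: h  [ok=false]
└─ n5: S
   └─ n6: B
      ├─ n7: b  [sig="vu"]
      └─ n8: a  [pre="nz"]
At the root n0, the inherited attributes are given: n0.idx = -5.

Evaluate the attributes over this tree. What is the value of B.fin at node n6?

1. n0.idx = -5  [given at root]
2. n1.idx = 27  [S₀.idx + 32]
3. n2.lim = "uz"  ["uz"]
4. n2.fin = false  [false]
5. n3.lim = "wx"  [terminal]
6. n4.ok = false  [terminal]
7. n2.idx = 18  [18]
8. n2.mk = "muz"  ["m" ++ A.lim]
9. n1.sig = 2  [A.idx - 16]
10. n1.key = -3  [S.idx - 30]
11. n1.cnt = 15  [S.idx * 2 - 39]
12. n5.idx = 20  [S₁.sig + S₀.idx + 23]
13. n6.lim = 22  [22]
14. n6.fin = 16  [S.idx * -2 + 56]
15. n7.sig = "vu"  [terminal]
16. n8.pre = "nz"  [terminal]
17. n6.cnt = false  [B.lim > 22]
18. n5.sig = 20  [S.idx]
19. n5.key = 1  [1]
20. n5.cnt = 20  [S.idx * 3 - 40]
21. n0.sig = 15  [S₁.cnt * -2 + 45]
22. n0.key = 24  [S₂.sig + 4]
23. n0.cnt = 2  [S₀.idx * -2 - 8]

16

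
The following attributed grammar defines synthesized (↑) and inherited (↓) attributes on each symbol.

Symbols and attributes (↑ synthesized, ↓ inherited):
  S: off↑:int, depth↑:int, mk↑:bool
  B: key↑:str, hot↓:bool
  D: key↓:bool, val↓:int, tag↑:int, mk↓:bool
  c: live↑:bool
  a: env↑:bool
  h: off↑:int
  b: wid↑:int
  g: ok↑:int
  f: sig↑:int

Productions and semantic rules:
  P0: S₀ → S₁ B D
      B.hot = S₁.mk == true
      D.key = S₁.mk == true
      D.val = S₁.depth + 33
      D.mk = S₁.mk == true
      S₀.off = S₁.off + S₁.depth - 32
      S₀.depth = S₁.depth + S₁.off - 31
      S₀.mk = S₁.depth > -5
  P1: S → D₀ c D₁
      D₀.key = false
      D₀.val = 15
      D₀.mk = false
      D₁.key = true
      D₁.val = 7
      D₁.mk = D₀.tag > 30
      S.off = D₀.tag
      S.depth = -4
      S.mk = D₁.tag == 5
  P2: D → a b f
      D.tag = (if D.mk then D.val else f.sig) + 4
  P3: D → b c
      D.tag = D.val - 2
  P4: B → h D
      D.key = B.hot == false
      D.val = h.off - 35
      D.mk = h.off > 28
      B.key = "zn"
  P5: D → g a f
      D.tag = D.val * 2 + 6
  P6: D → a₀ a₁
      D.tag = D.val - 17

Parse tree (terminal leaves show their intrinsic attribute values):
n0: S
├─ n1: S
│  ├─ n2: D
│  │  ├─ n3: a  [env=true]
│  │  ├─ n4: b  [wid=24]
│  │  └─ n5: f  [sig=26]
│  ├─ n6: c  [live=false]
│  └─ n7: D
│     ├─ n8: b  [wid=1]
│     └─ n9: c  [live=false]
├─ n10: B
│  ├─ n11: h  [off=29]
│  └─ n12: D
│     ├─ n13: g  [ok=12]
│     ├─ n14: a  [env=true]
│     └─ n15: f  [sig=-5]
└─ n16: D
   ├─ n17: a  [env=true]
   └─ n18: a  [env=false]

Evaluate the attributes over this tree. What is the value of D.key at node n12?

false

1. n2.key = false  [false]
2. n2.val = 15  [15]
3. n2.mk = false  [false]
4. n3.env = true  [terminal]
5. n4.wid = 24  [terminal]
6. n5.sig = 26  [terminal]
7. n2.tag = 30  [(if D.mk then D.val else f.sig) + 4]
8. n6.live = false  [terminal]
9. n7.key = true  [true]
10. n7.val = 7  [7]
11. n7.mk = false  [D₀.tag > 30]
12. n8.wid = 1  [terminal]
13. n9.live = false  [terminal]
14. n7.tag = 5  [D.val - 2]
15. n1.off = 30  [D₀.tag]
16. n1.depth = -4  [-4]
17. n1.mk = true  [D₁.tag == 5]
18. n10.hot = true  [S₁.mk == true]
19. n11.off = 29  [terminal]
20. n12.key = false  [B.hot == false]
21. n12.val = -6  [h.off - 35]
22. n12.mk = true  [h.off > 28]
23. n13.ok = 12  [terminal]
24. n14.env = true  [terminal]
25. n15.sig = -5  [terminal]
26. n12.tag = -6  [D.val * 2 + 6]
27. n10.key = "zn"  ["zn"]
28. n16.key = true  [S₁.mk == true]
29. n16.val = 29  [S₁.depth + 33]
30. n16.mk = true  [S₁.mk == true]
31. n17.env = true  [terminal]
32. n18.env = false  [terminal]
33. n16.tag = 12  [D.val - 17]
34. n0.off = -6  [S₁.off + S₁.depth - 32]
35. n0.depth = -5  [S₁.depth + S₁.off - 31]
36. n0.mk = true  [S₁.depth > -5]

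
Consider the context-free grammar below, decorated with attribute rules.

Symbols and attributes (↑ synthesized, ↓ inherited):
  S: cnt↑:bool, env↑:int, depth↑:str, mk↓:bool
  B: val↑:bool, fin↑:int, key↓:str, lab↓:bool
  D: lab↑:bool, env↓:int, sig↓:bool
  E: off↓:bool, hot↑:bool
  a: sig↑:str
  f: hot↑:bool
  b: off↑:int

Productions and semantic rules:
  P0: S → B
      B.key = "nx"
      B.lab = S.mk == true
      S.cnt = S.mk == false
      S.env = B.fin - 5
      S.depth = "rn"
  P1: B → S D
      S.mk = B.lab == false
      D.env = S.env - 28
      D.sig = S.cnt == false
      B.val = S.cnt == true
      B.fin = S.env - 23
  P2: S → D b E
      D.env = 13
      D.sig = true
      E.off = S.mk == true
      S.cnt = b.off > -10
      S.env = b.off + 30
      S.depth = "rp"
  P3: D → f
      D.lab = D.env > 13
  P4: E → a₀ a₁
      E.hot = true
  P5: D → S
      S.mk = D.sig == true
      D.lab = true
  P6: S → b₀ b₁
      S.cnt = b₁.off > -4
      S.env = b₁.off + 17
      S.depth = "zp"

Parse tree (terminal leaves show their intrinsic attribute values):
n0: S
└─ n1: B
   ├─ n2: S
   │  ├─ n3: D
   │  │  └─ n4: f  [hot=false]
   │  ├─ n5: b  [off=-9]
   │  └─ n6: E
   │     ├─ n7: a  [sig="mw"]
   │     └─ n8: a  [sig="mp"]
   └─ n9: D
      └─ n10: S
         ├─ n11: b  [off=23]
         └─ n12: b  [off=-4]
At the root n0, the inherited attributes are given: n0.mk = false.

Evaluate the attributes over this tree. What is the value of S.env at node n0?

1. n0.mk = false  [given at root]
2. n1.key = "nx"  ["nx"]
3. n1.lab = false  [S.mk == true]
4. n2.mk = true  [B.lab == false]
5. n3.env = 13  [13]
6. n3.sig = true  [true]
7. n4.hot = false  [terminal]
8. n3.lab = false  [D.env > 13]
9. n5.off = -9  [terminal]
10. n6.off = true  [S.mk == true]
11. n7.sig = "mw"  [terminal]
12. n8.sig = "mp"  [terminal]
13. n6.hot = true  [true]
14. n2.cnt = true  [b.off > -10]
15. n2.env = 21  [b.off + 30]
16. n2.depth = "rp"  ["rp"]
17. n9.env = -7  [S.env - 28]
18. n9.sig = false  [S.cnt == false]
19. n10.mk = false  [D.sig == true]
20. n11.off = 23  [terminal]
21. n12.off = -4  [terminal]
22. n10.cnt = false  [b₁.off > -4]
23. n10.env = 13  [b₁.off + 17]
24. n10.depth = "zp"  ["zp"]
25. n9.lab = true  [true]
26. n1.val = true  [S.cnt == true]
27. n1.fin = -2  [S.env - 23]
28. n0.cnt = true  [S.mk == false]
29. n0.env = -7  [B.fin - 5]
30. n0.depth = "rn"  ["rn"]

-7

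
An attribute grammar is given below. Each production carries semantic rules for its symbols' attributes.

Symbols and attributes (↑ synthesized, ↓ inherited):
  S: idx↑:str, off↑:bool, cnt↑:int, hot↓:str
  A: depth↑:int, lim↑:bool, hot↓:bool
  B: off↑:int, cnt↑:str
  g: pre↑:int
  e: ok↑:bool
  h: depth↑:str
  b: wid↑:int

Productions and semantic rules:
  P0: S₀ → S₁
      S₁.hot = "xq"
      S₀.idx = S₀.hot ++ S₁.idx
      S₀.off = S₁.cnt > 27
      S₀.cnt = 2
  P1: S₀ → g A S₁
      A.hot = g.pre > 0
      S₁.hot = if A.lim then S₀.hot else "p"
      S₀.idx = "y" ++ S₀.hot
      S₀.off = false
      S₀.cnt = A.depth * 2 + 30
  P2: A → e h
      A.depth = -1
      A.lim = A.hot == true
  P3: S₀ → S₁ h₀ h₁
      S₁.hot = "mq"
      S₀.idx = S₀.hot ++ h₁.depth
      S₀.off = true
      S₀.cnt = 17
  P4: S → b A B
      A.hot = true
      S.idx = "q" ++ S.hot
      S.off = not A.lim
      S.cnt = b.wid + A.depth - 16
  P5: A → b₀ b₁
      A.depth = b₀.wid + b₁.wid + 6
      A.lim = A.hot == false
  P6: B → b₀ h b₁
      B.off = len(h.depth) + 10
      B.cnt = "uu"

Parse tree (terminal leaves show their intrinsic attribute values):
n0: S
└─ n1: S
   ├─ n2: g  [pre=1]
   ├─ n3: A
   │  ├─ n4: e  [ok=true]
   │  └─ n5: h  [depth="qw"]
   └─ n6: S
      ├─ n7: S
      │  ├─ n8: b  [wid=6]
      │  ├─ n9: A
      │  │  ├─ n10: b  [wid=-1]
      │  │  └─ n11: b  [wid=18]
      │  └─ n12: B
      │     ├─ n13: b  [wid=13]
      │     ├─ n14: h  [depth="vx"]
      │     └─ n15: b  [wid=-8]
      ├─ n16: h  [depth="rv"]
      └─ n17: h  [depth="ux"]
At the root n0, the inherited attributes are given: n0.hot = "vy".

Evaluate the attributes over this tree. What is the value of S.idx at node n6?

1. n0.hot = "vy"  [given at root]
2. n1.hot = "xq"  ["xq"]
3. n2.pre = 1  [terminal]
4. n3.hot = true  [g.pre > 0]
5. n4.ok = true  [terminal]
6. n5.depth = "qw"  [terminal]
7. n3.depth = -1  [-1]
8. n3.lim = true  [A.hot == true]
9. n6.hot = "xq"  [if A.lim then S₀.hot else "p"]
10. n7.hot = "mq"  ["mq"]
11. n8.wid = 6  [terminal]
12. n9.hot = true  [true]
13. n10.wid = -1  [terminal]
14. n11.wid = 18  [terminal]
15. n9.depth = 23  [b₀.wid + b₁.wid + 6]
16. n9.lim = false  [A.hot == false]
17. n13.wid = 13  [terminal]
18. n14.depth = "vx"  [terminal]
19. n15.wid = -8  [terminal]
20. n12.off = 12  [len(h.depth) + 10]
21. n12.cnt = "uu"  ["uu"]
22. n7.idx = "qmq"  ["q" ++ S.hot]
23. n7.off = true  [not A.lim]
24. n7.cnt = 13  [b.wid + A.depth - 16]
25. n16.depth = "rv"  [terminal]
26. n17.depth = "ux"  [terminal]
27. n6.idx = "xqux"  [S₀.hot ++ h₁.depth]
28. n6.off = true  [true]
29. n6.cnt = 17  [17]
30. n1.idx = "yxq"  ["y" ++ S₀.hot]
31. n1.off = false  [false]
32. n1.cnt = 28  [A.depth * 2 + 30]
33. n0.idx = "vyyxq"  [S₀.hot ++ S₁.idx]
34. n0.off = true  [S₁.cnt > 27]
35. n0.cnt = 2  [2]

"xqux"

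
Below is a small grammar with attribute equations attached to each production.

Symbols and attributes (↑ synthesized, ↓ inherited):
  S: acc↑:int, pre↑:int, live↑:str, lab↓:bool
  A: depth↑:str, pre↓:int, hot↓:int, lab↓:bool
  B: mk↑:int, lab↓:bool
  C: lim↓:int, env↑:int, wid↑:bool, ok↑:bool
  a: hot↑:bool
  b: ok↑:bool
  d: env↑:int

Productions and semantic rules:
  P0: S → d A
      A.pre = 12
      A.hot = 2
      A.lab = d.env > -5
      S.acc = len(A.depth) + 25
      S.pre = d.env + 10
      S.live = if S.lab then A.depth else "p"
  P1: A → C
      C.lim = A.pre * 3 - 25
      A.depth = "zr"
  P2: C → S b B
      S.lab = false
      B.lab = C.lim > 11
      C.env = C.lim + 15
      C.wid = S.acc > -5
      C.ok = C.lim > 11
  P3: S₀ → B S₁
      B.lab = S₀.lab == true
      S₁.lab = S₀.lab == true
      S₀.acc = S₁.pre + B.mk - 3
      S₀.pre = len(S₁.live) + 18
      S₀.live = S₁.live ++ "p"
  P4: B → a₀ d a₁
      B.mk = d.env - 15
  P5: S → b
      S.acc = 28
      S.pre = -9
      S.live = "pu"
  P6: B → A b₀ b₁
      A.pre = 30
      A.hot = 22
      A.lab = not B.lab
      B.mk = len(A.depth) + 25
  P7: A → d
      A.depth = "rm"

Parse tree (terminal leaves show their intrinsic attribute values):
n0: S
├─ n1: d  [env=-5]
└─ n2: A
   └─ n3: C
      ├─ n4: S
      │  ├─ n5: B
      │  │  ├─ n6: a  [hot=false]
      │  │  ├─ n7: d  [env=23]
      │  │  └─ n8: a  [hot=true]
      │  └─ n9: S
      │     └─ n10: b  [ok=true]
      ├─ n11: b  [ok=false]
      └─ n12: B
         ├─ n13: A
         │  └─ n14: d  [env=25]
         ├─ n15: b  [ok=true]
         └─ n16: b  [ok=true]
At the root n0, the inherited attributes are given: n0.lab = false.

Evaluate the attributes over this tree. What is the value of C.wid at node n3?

true

1. n0.lab = false  [given at root]
2. n1.env = -5  [terminal]
3. n2.pre = 12  [12]
4. n2.hot = 2  [2]
5. n2.lab = false  [d.env > -5]
6. n3.lim = 11  [A.pre * 3 - 25]
7. n4.lab = false  [false]
8. n5.lab = false  [S₀.lab == true]
9. n6.hot = false  [terminal]
10. n7.env = 23  [terminal]
11. n8.hot = true  [terminal]
12. n5.mk = 8  [d.env - 15]
13. n9.lab = false  [S₀.lab == true]
14. n10.ok = true  [terminal]
15. n9.acc = 28  [28]
16. n9.pre = -9  [-9]
17. n9.live = "pu"  ["pu"]
18. n4.acc = -4  [S₁.pre + B.mk - 3]
19. n4.pre = 20  [len(S₁.live) + 18]
20. n4.live = "pup"  [S₁.live ++ "p"]
21. n11.ok = false  [terminal]
22. n12.lab = false  [C.lim > 11]
23. n13.pre = 30  [30]
24. n13.hot = 22  [22]
25. n13.lab = true  [not B.lab]
26. n14.env = 25  [terminal]
27. n13.depth = "rm"  ["rm"]
28. n15.ok = true  [terminal]
29. n16.ok = true  [terminal]
30. n12.mk = 27  [len(A.depth) + 25]
31. n3.env = 26  [C.lim + 15]
32. n3.wid = true  [S.acc > -5]
33. n3.ok = false  [C.lim > 11]
34. n2.depth = "zr"  ["zr"]
35. n0.acc = 27  [len(A.depth) + 25]
36. n0.pre = 5  [d.env + 10]
37. n0.live = "p"  [if S.lab then A.depth else "p"]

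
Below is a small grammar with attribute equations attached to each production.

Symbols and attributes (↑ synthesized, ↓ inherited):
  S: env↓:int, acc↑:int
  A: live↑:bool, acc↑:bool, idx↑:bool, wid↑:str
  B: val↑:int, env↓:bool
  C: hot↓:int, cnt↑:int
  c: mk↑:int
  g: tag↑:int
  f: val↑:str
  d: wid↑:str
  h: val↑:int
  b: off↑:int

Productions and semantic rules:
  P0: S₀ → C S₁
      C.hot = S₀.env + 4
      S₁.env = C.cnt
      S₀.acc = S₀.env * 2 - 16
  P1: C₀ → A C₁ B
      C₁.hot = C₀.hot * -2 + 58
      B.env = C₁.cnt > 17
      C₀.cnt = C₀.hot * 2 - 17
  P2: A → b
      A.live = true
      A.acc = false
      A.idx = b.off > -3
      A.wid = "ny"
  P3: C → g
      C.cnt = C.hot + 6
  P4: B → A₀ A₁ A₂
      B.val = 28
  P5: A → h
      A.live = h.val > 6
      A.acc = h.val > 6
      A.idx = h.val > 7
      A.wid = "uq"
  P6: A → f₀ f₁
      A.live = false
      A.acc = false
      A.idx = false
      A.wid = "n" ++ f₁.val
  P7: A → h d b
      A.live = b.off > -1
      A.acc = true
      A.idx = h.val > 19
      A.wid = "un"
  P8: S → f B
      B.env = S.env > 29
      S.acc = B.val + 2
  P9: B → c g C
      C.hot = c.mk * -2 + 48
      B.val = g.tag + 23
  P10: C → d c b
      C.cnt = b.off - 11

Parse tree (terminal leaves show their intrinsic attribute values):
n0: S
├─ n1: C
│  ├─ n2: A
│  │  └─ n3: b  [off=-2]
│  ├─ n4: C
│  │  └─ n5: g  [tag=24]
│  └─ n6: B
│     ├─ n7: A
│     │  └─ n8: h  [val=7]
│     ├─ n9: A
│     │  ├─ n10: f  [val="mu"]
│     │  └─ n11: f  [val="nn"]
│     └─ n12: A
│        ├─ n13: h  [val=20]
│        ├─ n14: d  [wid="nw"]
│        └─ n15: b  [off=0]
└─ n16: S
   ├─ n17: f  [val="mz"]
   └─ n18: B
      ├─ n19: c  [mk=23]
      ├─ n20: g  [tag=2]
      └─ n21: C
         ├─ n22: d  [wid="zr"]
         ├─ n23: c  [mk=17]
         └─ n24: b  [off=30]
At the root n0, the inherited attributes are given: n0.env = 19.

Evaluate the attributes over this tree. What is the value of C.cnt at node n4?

1. n0.env = 19  [given at root]
2. n1.hot = 23  [S₀.env + 4]
3. n3.off = -2  [terminal]
4. n2.live = true  [true]
5. n2.acc = false  [false]
6. n2.idx = true  [b.off > -3]
7. n2.wid = "ny"  ["ny"]
8. n4.hot = 12  [C₀.hot * -2 + 58]
9. n5.tag = 24  [terminal]
10. n4.cnt = 18  [C.hot + 6]
11. n6.env = true  [C₁.cnt > 17]
12. n8.val = 7  [terminal]
13. n7.live = true  [h.val > 6]
14. n7.acc = true  [h.val > 6]
15. n7.idx = false  [h.val > 7]
16. n7.wid = "uq"  ["uq"]
17. n10.val = "mu"  [terminal]
18. n11.val = "nn"  [terminal]
19. n9.live = false  [false]
20. n9.acc = false  [false]
21. n9.idx = false  [false]
22. n9.wid = "nnn"  ["n" ++ f₁.val]
23. n13.val = 20  [terminal]
24. n14.wid = "nw"  [terminal]
25. n15.off = 0  [terminal]
26. n12.live = true  [b.off > -1]
27. n12.acc = true  [true]
28. n12.idx = true  [h.val > 19]
29. n12.wid = "un"  ["un"]
30. n6.val = 28  [28]
31. n1.cnt = 29  [C₀.hot * 2 - 17]
32. n16.env = 29  [C.cnt]
33. n17.val = "mz"  [terminal]
34. n18.env = false  [S.env > 29]
35. n19.mk = 23  [terminal]
36. n20.tag = 2  [terminal]
37. n21.hot = 2  [c.mk * -2 + 48]
38. n22.wid = "zr"  [terminal]
39. n23.mk = 17  [terminal]
40. n24.off = 30  [terminal]
41. n21.cnt = 19  [b.off - 11]
42. n18.val = 25  [g.tag + 23]
43. n16.acc = 27  [B.val + 2]
44. n0.acc = 22  [S₀.env * 2 - 16]

18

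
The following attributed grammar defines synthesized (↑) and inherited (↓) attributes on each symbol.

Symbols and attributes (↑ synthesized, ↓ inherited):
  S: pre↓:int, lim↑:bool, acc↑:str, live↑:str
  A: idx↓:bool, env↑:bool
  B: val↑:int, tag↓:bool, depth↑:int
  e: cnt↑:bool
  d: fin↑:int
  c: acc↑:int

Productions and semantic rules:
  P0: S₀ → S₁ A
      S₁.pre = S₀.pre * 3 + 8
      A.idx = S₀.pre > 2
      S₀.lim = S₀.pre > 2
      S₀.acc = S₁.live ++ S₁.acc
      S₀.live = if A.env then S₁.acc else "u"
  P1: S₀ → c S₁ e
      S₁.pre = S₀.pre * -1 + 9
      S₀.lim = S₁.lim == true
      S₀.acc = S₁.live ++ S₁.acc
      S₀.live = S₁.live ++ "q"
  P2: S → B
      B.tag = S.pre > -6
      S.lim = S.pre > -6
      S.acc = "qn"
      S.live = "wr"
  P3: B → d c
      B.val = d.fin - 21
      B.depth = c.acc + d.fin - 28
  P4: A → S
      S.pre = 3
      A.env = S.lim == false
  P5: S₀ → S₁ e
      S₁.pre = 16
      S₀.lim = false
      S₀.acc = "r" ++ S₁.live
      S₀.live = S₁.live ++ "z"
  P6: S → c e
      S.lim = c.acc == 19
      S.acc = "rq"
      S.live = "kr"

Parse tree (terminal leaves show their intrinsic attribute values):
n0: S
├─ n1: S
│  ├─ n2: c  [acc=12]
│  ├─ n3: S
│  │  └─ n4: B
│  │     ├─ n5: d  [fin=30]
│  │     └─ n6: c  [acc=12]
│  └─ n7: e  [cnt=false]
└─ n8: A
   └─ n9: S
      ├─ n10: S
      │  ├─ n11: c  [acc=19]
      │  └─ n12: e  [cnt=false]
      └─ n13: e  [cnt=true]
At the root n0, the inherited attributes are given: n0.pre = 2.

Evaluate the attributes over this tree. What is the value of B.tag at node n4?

true

1. n0.pre = 2  [given at root]
2. n1.pre = 14  [S₀.pre * 3 + 8]
3. n2.acc = 12  [terminal]
4. n3.pre = -5  [S₀.pre * -1 + 9]
5. n4.tag = true  [S.pre > -6]
6. n5.fin = 30  [terminal]
7. n6.acc = 12  [terminal]
8. n4.val = 9  [d.fin - 21]
9. n4.depth = 14  [c.acc + d.fin - 28]
10. n3.lim = true  [S.pre > -6]
11. n3.acc = "qn"  ["qn"]
12. n3.live = "wr"  ["wr"]
13. n7.cnt = false  [terminal]
14. n1.lim = true  [S₁.lim == true]
15. n1.acc = "wrqn"  [S₁.live ++ S₁.acc]
16. n1.live = "wrq"  [S₁.live ++ "q"]
17. n8.idx = false  [S₀.pre > 2]
18. n9.pre = 3  [3]
19. n10.pre = 16  [16]
20. n11.acc = 19  [terminal]
21. n12.cnt = false  [terminal]
22. n10.lim = true  [c.acc == 19]
23. n10.acc = "rq"  ["rq"]
24. n10.live = "kr"  ["kr"]
25. n13.cnt = true  [terminal]
26. n9.lim = false  [false]
27. n9.acc = "rkr"  ["r" ++ S₁.live]
28. n9.live = "krz"  [S₁.live ++ "z"]
29. n8.env = true  [S.lim == false]
30. n0.lim = false  [S₀.pre > 2]
31. n0.acc = "wrqwrqn"  [S₁.live ++ S₁.acc]
32. n0.live = "wrqn"  [if A.env then S₁.acc else "u"]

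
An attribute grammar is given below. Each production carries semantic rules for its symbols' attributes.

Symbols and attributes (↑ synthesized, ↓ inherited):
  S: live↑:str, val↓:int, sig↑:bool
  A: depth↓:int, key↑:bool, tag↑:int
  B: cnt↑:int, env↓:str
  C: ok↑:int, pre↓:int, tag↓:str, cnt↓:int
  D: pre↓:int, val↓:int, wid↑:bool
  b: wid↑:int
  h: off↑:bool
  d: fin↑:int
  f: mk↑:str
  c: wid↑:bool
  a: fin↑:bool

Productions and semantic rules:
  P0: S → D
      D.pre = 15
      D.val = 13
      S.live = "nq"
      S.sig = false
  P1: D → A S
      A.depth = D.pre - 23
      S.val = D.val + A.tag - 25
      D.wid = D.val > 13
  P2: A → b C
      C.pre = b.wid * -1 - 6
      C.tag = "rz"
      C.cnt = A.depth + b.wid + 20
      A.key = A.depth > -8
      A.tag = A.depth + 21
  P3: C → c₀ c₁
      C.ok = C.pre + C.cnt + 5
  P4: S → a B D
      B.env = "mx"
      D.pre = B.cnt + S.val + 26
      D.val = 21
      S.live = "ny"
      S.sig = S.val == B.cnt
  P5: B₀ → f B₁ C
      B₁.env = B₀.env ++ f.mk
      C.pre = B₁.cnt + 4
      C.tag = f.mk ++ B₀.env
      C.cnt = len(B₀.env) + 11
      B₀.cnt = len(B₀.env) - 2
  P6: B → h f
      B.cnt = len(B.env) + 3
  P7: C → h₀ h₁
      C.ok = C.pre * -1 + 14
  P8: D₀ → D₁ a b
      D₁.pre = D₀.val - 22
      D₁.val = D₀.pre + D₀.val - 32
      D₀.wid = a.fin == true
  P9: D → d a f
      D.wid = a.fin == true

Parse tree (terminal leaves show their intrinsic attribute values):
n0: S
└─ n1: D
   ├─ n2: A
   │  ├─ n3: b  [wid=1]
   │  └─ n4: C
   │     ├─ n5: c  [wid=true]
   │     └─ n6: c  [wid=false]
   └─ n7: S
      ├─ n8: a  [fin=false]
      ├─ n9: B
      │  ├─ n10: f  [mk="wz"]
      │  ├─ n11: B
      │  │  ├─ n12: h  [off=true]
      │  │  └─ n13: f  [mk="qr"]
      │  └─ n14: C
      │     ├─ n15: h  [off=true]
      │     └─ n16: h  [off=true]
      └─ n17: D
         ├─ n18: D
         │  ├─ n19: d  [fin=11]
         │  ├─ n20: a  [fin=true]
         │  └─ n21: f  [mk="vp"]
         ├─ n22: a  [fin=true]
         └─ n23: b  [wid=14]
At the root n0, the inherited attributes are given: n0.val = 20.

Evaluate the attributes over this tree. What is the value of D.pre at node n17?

1. n0.val = 20  [given at root]
2. n1.pre = 15  [15]
3. n1.val = 13  [13]
4. n2.depth = -8  [D.pre - 23]
5. n3.wid = 1  [terminal]
6. n4.pre = -7  [b.wid * -1 - 6]
7. n4.tag = "rz"  ["rz"]
8. n4.cnt = 13  [A.depth + b.wid + 20]
9. n5.wid = true  [terminal]
10. n6.wid = false  [terminal]
11. n4.ok = 11  [C.pre + C.cnt + 5]
12. n2.key = false  [A.depth > -8]
13. n2.tag = 13  [A.depth + 21]
14. n7.val = 1  [D.val + A.tag - 25]
15. n8.fin = false  [terminal]
16. n9.env = "mx"  ["mx"]
17. n10.mk = "wz"  [terminal]
18. n11.env = "mxwz"  [B₀.env ++ f.mk]
19. n12.off = true  [terminal]
20. n13.mk = "qr"  [terminal]
21. n11.cnt = 7  [len(B.env) + 3]
22. n14.pre = 11  [B₁.cnt + 4]
23. n14.tag = "wzmx"  [f.mk ++ B₀.env]
24. n14.cnt = 13  [len(B₀.env) + 11]
25. n15.off = true  [terminal]
26. n16.off = true  [terminal]
27. n14.ok = 3  [C.pre * -1 + 14]
28. n9.cnt = 0  [len(B₀.env) - 2]
29. n17.pre = 27  [B.cnt + S.val + 26]
30. n17.val = 21  [21]
31. n18.pre = -1  [D₀.val - 22]
32. n18.val = 16  [D₀.pre + D₀.val - 32]
33. n19.fin = 11  [terminal]
34. n20.fin = true  [terminal]
35. n21.mk = "vp"  [terminal]
36. n18.wid = true  [a.fin == true]
37. n22.fin = true  [terminal]
38. n23.wid = 14  [terminal]
39. n17.wid = true  [a.fin == true]
40. n7.live = "ny"  ["ny"]
41. n7.sig = false  [S.val == B.cnt]
42. n1.wid = false  [D.val > 13]
43. n0.live = "nq"  ["nq"]
44. n0.sig = false  [false]

27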